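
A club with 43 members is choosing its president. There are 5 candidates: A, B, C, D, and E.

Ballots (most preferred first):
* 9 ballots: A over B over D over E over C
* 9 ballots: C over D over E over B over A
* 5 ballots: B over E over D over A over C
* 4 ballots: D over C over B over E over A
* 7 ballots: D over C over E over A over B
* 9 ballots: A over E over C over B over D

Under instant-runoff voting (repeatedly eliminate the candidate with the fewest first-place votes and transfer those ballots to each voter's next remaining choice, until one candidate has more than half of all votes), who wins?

Round 1: A 18, B 5, C 9, D 11, E 0. E eliminated.
Round 2: A 18, B 5, C 9, D 11. B eliminated.
Round 3: A 18, C 9, D 16. C eliminated.
Round 4: A 18, D 25. D has a majority (≥22).

D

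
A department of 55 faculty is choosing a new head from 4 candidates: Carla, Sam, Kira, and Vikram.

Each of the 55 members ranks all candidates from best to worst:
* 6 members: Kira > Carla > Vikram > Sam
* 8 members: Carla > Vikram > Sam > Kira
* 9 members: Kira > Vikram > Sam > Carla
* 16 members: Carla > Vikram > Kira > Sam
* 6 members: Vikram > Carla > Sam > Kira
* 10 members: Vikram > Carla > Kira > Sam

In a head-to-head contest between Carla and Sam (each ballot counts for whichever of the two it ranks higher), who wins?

Carla

Carla is ranked above Sam on 46 ballots; Sam above Carla on 9.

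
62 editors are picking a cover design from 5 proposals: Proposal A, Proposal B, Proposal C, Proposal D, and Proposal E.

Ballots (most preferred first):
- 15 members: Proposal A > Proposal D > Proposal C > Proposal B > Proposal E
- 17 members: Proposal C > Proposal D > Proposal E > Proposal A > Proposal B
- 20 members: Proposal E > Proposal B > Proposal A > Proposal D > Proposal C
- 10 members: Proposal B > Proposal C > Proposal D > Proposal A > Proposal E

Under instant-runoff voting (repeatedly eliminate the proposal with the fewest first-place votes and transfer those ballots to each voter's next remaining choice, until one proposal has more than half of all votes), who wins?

Proposal C

Round 1: Proposal A 15, Proposal B 10, Proposal C 17, Proposal D 0, Proposal E 20. Proposal D eliminated.
Round 2: Proposal A 15, Proposal B 10, Proposal C 17, Proposal E 20. Proposal B eliminated.
Round 3: Proposal A 15, Proposal C 27, Proposal E 20. Proposal A eliminated.
Round 4: Proposal C 42, Proposal E 20. Proposal C has a majority (≥32).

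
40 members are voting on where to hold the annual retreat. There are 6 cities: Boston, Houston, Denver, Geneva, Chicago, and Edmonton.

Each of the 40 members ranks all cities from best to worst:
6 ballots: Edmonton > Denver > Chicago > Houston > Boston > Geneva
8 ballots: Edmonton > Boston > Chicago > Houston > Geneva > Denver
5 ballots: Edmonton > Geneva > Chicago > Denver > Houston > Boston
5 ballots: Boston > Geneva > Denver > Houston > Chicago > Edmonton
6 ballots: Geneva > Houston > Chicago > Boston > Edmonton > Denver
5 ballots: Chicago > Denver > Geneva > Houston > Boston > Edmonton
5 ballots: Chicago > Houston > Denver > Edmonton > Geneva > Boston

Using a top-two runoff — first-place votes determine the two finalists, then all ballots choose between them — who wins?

Chicago

Round 1 first-place votes: Boston 5, Houston 0, Denver 0, Geneva 6, Chicago 10, Edmonton 19. Edmonton and Chicago advance.
Runoff: Edmonton is ranked above Chicago on 19 ballots, Chicago above Edmonton on 21.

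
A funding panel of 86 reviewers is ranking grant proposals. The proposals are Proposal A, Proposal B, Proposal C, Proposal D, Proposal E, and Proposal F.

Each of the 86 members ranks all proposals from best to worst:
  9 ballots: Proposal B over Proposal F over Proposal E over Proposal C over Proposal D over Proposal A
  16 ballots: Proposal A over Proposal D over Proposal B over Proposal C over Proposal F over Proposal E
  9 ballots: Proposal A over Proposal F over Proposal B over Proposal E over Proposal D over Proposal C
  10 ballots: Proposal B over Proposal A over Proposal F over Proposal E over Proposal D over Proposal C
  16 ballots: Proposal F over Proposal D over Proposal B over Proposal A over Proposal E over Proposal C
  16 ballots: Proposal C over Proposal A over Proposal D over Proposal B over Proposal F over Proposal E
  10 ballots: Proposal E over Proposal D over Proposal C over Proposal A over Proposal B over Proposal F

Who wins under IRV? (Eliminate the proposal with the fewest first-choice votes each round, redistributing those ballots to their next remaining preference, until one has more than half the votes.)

Proposal B

Round 1: Proposal A 25, Proposal B 19, Proposal C 16, Proposal D 0, Proposal E 10, Proposal F 16. Proposal D eliminated.
Round 2: Proposal A 25, Proposal B 19, Proposal C 16, Proposal E 10, Proposal F 16. Proposal E eliminated.
Round 3: Proposal A 25, Proposal B 19, Proposal C 26, Proposal F 16. Proposal F eliminated.
Round 4: Proposal A 25, Proposal B 35, Proposal C 26. Proposal A eliminated.
Round 5: Proposal B 60, Proposal C 26. Proposal B has a majority (≥44).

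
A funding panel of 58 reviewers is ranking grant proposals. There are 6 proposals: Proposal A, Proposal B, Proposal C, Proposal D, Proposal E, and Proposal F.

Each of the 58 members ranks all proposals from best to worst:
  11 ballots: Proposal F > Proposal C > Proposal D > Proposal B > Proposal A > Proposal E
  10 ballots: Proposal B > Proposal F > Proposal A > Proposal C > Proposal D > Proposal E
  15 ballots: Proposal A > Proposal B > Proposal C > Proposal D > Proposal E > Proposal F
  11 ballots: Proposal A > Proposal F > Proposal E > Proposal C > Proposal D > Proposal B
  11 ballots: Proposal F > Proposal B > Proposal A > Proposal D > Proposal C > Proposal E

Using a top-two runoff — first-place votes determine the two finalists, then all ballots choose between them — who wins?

Proposal F

Round 1 first-place votes: Proposal A 26, Proposal B 10, Proposal C 0, Proposal D 0, Proposal E 0, Proposal F 22. Proposal A and Proposal F advance.
Runoff: Proposal A is ranked above Proposal F on 26 ballots, Proposal F above Proposal A on 32.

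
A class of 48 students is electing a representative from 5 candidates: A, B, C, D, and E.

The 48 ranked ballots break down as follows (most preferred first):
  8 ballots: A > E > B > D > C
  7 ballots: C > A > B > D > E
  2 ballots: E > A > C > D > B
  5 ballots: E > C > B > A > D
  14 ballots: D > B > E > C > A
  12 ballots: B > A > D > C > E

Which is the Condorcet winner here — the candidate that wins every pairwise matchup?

B

B vs A: 31–17
B vs C: 34–14
B vs D: 32–16
B vs E: 33–15
B beats every other candidate.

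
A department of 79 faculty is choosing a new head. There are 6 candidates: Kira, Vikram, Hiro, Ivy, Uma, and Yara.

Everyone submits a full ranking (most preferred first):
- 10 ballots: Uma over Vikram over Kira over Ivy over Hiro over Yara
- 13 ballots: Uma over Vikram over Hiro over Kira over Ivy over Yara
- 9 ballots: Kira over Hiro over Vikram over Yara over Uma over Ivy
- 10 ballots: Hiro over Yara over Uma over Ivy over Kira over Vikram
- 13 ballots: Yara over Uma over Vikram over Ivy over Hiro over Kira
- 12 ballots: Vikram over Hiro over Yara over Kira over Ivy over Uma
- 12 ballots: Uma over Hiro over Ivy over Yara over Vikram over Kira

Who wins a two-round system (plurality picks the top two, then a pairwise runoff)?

Yara

Round 1 first-place votes: Kira 9, Vikram 12, Hiro 10, Ivy 0, Uma 35, Yara 13. Uma and Yara advance.
Runoff: Uma is ranked above Yara on 35 ballots, Yara above Uma on 44.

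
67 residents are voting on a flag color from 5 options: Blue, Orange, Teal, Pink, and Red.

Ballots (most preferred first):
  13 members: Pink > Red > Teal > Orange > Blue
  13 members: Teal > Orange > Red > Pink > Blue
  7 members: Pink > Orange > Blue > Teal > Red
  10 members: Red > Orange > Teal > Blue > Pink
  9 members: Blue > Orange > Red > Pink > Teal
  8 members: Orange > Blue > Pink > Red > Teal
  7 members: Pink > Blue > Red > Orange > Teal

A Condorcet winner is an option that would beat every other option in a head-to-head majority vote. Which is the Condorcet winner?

Orange vs Blue: 51–16
Orange vs Teal: 41–26
Orange vs Pink: 40–27
Orange vs Red: 37–30
Orange beats every other option.

Orange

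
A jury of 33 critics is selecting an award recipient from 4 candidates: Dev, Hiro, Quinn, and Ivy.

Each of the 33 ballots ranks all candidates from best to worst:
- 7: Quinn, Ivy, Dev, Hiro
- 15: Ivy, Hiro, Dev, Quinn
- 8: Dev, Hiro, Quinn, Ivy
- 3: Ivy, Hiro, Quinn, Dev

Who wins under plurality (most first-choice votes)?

First-place votes: Dev 8, Hiro 0, Quinn 7, Ivy 18.

Ivy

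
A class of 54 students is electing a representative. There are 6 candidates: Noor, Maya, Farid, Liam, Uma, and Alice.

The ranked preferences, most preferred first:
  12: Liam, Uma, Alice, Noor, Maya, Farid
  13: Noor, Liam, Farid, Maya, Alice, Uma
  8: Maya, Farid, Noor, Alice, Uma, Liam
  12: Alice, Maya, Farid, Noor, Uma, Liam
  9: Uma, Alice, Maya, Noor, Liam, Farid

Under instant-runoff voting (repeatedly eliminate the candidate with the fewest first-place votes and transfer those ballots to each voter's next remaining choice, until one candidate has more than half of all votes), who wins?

Round 1: Noor 13, Maya 8, Farid 0, Liam 12, Uma 9, Alice 12. Farid eliminated.
Round 2: Noor 13, Maya 8, Liam 12, Uma 9, Alice 12. Maya eliminated.
Round 3: Noor 21, Liam 12, Uma 9, Alice 12. Uma eliminated.
Round 4: Noor 21, Liam 12, Alice 21. Liam eliminated.
Round 5: Noor 21, Alice 33. Alice has a majority (≥28).

Alice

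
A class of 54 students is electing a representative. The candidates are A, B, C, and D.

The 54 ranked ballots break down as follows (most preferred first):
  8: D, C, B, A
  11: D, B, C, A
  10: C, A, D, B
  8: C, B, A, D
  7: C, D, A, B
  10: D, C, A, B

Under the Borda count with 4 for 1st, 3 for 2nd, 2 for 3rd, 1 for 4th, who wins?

A: 8×1 + 11×1 + 10×3 + 8×2 + 7×2 + 10×2 = 99
B: 8×2 + 11×3 + 10×1 + 8×3 + 7×1 + 10×1 = 100
C: 8×3 + 11×2 + 10×4 + 8×4 + 7×4 + 10×3 = 176
D: 8×4 + 11×4 + 10×2 + 8×1 + 7×3 + 10×4 = 165

C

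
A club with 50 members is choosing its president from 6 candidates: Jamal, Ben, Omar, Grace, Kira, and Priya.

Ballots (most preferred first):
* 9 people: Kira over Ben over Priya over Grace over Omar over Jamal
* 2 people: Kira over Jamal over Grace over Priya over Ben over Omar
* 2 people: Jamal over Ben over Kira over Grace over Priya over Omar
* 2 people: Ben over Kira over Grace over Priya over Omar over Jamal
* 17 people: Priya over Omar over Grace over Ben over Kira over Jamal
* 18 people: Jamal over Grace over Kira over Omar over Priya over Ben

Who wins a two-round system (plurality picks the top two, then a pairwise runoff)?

Priya

Round 1 first-place votes: Jamal 20, Ben 2, Omar 0, Grace 0, Kira 11, Priya 17. Jamal and Priya advance.
Runoff: Jamal is ranked above Priya on 22 ballots, Priya above Jamal on 28.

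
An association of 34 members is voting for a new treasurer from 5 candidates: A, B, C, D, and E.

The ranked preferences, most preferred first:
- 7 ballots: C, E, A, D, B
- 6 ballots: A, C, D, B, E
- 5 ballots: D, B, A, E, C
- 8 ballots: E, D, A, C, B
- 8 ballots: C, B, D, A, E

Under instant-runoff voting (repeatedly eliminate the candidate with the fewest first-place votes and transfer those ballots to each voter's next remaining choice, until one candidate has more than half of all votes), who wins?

Round 1: A 6, B 0, C 15, D 5, E 8. B eliminated.
Round 2: A 6, C 15, D 5, E 8. D eliminated.
Round 3: A 11, C 15, E 8. E eliminated.
Round 4: A 19, C 15. A has a majority (≥18).

A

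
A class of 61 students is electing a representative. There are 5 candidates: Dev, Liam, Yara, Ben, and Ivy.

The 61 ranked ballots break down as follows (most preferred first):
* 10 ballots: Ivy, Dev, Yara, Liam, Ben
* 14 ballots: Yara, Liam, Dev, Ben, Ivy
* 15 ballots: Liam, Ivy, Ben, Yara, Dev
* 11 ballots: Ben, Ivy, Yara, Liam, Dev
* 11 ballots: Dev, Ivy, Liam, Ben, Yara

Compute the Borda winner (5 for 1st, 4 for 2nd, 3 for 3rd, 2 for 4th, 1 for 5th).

Dev: 10×4 + 14×3 + 15×1 + 11×1 + 11×5 = 163
Liam: 10×2 + 14×4 + 15×5 + 11×2 + 11×3 = 206
Yara: 10×3 + 14×5 + 15×2 + 11×3 + 11×1 = 174
Ben: 10×1 + 14×2 + 15×3 + 11×5 + 11×2 = 160
Ivy: 10×5 + 14×1 + 15×4 + 11×4 + 11×4 = 212

Ivy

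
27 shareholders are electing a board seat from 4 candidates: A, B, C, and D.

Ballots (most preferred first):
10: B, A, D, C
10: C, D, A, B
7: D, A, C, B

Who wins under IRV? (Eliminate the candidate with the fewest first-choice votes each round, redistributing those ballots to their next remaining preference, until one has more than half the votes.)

C

Round 1: A 0, B 10, C 10, D 7. A eliminated.
Round 2: B 10, C 10, D 7. D eliminated.
Round 3: B 10, C 17. C has a majority (≥14).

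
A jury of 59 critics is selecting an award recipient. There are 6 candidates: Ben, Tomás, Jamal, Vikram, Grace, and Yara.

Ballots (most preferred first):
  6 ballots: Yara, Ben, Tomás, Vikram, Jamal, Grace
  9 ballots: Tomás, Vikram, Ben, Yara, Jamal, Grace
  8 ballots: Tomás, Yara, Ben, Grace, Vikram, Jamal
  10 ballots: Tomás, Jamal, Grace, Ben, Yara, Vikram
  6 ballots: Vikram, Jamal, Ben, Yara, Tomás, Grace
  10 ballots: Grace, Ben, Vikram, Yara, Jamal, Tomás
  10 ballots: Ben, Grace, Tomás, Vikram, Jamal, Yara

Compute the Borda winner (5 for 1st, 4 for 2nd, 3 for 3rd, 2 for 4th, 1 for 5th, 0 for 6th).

Ben: 6×4 + 9×3 + 8×3 + 10×2 + 6×3 + 10×4 + 10×5 = 203
Tomás: 6×3 + 9×5 + 8×5 + 10×5 + 6×1 + 10×0 + 10×3 = 189
Jamal: 6×1 + 9×1 + 8×0 + 10×4 + 6×4 + 10×1 + 10×1 = 99
Vikram: 6×2 + 9×4 + 8×1 + 10×0 + 6×5 + 10×3 + 10×2 = 136
Grace: 6×0 + 9×0 + 8×2 + 10×3 + 6×0 + 10×5 + 10×4 = 136
Yara: 6×5 + 9×2 + 8×4 + 10×1 + 6×2 + 10×2 + 10×0 = 122

Ben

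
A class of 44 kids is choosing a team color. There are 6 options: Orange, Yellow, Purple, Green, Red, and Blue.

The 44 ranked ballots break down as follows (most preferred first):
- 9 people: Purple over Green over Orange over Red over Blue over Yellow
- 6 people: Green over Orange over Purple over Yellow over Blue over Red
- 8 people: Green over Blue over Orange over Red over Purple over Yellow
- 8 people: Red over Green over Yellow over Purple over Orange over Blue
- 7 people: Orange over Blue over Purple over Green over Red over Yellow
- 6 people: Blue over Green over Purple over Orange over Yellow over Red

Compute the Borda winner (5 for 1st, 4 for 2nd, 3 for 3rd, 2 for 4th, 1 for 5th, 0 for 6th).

Green

Orange: 9×3 + 6×4 + 8×3 + 8×1 + 7×5 + 6×2 = 130
Yellow: 9×0 + 6×2 + 8×0 + 8×3 + 7×0 + 6×1 = 42
Purple: 9×5 + 6×3 + 8×1 + 8×2 + 7×3 + 6×3 = 126
Green: 9×4 + 6×5 + 8×5 + 8×4 + 7×2 + 6×4 = 176
Red: 9×2 + 6×0 + 8×2 + 8×5 + 7×1 + 6×0 = 81
Blue: 9×1 + 6×1 + 8×4 + 8×0 + 7×4 + 6×5 = 105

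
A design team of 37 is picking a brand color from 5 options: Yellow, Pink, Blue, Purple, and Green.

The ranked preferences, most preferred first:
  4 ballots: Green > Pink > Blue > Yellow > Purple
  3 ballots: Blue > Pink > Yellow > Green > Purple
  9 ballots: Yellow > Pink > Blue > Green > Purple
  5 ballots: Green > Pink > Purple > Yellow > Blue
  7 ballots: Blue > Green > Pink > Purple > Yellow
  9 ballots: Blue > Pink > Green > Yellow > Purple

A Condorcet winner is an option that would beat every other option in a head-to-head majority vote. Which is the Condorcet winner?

Blue

Blue vs Yellow: 23–14
Blue vs Pink: 19–18
Blue vs Purple: 32–5
Blue vs Green: 28–9
Blue beats every other option.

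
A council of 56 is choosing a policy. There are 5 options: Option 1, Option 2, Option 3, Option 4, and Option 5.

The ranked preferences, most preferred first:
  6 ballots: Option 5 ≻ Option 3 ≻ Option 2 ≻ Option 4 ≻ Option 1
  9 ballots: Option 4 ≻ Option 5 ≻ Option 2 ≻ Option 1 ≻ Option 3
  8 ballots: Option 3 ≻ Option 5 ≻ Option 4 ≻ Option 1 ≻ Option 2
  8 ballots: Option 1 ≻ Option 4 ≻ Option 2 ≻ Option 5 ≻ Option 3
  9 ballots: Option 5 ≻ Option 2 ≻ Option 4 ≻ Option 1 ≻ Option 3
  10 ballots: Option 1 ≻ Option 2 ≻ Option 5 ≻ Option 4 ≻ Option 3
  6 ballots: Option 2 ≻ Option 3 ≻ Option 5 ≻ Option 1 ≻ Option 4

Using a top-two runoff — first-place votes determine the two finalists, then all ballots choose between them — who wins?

Option 5

Round 1 first-place votes: Option 1 18, Option 2 6, Option 3 8, Option 4 9, Option 5 15. Option 1 and Option 5 advance.
Runoff: Option 1 is ranked above Option 5 on 18 ballots, Option 5 above Option 1 on 38.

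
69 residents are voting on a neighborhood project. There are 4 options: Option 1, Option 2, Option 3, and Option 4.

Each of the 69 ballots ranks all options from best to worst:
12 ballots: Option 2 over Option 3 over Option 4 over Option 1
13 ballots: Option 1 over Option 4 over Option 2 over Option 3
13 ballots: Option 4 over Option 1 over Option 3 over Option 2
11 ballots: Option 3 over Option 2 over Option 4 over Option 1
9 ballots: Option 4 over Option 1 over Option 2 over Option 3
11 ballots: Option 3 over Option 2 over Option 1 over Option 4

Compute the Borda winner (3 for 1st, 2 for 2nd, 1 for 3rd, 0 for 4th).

Option 4

Option 1: 12×0 + 13×3 + 13×2 + 11×0 + 9×2 + 11×1 = 94
Option 2: 12×3 + 13×1 + 13×0 + 11×2 + 9×1 + 11×2 = 102
Option 3: 12×2 + 13×0 + 13×1 + 11×3 + 9×0 + 11×3 = 103
Option 4: 12×1 + 13×2 + 13×3 + 11×1 + 9×3 + 11×0 = 115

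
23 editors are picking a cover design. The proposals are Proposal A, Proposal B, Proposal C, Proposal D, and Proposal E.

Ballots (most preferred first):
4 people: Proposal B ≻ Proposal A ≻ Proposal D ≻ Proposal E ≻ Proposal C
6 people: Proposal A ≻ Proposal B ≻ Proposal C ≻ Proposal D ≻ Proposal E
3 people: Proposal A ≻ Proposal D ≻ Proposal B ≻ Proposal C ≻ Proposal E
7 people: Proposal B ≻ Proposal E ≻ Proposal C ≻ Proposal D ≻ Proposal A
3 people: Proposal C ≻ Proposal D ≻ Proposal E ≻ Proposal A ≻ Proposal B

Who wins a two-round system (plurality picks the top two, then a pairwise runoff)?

Proposal A

Round 1 first-place votes: Proposal A 9, Proposal B 11, Proposal C 3, Proposal D 0, Proposal E 0. Proposal B and Proposal A advance.
Runoff: Proposal B is ranked above Proposal A on 11 ballots, Proposal A above Proposal B on 12.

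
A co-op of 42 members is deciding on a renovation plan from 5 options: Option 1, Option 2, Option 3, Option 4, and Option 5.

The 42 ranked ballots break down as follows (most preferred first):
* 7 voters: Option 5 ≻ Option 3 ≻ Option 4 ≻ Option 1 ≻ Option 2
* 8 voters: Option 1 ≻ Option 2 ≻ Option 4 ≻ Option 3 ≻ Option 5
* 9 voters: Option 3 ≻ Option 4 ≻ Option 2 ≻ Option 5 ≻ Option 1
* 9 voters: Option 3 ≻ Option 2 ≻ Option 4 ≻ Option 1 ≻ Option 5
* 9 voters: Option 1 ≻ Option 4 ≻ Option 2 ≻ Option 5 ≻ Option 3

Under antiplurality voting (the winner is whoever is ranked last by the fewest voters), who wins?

Last-place votes: Option 1 9, Option 2 7, Option 3 9, Option 4 0, Option 5 17.

Option 4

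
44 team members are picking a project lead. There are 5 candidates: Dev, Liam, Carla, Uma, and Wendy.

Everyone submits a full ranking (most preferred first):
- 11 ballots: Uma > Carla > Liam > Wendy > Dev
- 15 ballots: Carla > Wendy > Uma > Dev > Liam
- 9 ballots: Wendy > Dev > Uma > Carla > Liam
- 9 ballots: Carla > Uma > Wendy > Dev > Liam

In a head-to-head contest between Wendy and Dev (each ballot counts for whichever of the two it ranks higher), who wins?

Wendy is ranked above Dev on 44 ballots; Dev above Wendy on 0.

Wendy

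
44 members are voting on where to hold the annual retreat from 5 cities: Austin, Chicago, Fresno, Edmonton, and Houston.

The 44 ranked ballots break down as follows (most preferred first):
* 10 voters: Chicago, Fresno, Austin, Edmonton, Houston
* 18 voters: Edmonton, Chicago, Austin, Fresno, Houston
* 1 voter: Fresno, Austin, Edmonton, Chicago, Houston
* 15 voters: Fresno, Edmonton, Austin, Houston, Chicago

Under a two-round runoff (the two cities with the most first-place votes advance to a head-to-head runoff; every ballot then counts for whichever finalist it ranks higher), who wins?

Fresno

Round 1 first-place votes: Austin 0, Chicago 10, Fresno 16, Edmonton 18, Houston 0. Edmonton and Fresno advance.
Runoff: Edmonton is ranked above Fresno on 18 ballots, Fresno above Edmonton on 26.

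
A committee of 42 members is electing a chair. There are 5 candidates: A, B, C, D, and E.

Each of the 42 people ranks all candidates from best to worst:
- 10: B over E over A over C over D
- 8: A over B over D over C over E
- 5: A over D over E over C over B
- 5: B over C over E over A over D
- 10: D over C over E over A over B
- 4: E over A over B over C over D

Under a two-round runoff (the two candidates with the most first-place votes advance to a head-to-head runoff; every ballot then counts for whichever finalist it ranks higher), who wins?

Round 1 first-place votes: A 13, B 15, C 0, D 10, E 4. B and A advance.
Runoff: B is ranked above A on 15 ballots, A above B on 27.

A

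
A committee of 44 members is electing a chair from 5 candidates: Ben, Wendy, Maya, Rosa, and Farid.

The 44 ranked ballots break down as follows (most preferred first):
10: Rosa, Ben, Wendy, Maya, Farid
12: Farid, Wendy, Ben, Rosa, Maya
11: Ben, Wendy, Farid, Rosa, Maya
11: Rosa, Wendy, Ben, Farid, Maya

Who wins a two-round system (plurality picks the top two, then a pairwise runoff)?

Farid

Round 1 first-place votes: Ben 11, Wendy 0, Maya 0, Rosa 21, Farid 12. Rosa and Farid advance.
Runoff: Rosa is ranked above Farid on 21 ballots, Farid above Rosa on 23.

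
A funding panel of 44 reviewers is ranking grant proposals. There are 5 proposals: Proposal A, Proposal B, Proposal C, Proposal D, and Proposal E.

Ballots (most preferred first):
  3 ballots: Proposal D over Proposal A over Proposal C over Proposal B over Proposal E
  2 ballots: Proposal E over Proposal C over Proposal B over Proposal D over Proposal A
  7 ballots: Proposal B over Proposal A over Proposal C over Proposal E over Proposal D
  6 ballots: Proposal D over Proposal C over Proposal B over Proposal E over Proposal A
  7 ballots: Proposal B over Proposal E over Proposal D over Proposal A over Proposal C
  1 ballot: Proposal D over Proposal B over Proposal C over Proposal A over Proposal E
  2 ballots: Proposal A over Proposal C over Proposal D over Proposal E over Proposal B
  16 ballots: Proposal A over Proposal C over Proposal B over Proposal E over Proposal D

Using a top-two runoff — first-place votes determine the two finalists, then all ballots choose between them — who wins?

Proposal B

Round 1 first-place votes: Proposal A 18, Proposal B 14, Proposal C 0, Proposal D 10, Proposal E 2. Proposal A and Proposal B advance.
Runoff: Proposal A is ranked above Proposal B on 21 ballots, Proposal B above Proposal A on 23.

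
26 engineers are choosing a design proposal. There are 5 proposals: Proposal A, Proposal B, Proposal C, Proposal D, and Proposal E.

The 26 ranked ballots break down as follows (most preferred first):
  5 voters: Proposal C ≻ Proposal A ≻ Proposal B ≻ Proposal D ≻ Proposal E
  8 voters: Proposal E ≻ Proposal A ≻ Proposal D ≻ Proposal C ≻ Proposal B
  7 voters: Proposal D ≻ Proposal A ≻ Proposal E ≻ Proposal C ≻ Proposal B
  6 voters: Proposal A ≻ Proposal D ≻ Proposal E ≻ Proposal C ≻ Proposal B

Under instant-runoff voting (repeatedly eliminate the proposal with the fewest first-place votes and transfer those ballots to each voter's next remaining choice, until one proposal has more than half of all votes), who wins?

Proposal A

Round 1: Proposal A 6, Proposal B 0, Proposal C 5, Proposal D 7, Proposal E 8. Proposal B eliminated.
Round 2: Proposal A 6, Proposal C 5, Proposal D 7, Proposal E 8. Proposal C eliminated.
Round 3: Proposal A 11, Proposal D 7, Proposal E 8. Proposal D eliminated.
Round 4: Proposal A 18, Proposal E 8. Proposal A has a majority (≥14).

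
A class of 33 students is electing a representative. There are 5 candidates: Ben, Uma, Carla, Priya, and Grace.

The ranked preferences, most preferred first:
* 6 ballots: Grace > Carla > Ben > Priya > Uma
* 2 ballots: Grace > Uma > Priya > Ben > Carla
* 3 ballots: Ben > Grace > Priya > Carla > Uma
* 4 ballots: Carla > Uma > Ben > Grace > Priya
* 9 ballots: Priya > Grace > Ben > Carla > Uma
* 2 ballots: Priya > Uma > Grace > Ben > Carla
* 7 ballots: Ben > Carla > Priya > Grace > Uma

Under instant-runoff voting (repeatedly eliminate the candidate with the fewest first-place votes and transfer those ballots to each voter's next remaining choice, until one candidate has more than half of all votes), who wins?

Ben

Round 1: Ben 10, Uma 0, Carla 4, Priya 11, Grace 8. Uma eliminated.
Round 2: Ben 10, Carla 4, Priya 11, Grace 8. Carla eliminated.
Round 3: Ben 14, Priya 11, Grace 8. Grace eliminated.
Round 4: Ben 20, Priya 13. Ben has a majority (≥17).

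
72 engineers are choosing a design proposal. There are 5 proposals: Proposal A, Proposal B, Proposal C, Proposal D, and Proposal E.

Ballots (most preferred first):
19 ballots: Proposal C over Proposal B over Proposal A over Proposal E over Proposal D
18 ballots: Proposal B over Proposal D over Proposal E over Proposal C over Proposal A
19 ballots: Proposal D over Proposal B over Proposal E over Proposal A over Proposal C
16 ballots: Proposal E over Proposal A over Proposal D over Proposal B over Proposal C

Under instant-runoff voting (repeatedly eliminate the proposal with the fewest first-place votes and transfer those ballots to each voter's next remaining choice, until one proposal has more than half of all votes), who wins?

Round 1: Proposal A 0, Proposal B 18, Proposal C 19, Proposal D 19, Proposal E 16. Proposal A eliminated.
Round 2: Proposal B 18, Proposal C 19, Proposal D 19, Proposal E 16. Proposal E eliminated.
Round 3: Proposal B 18, Proposal C 19, Proposal D 35. Proposal B eliminated.
Round 4: Proposal C 19, Proposal D 53. Proposal D has a majority (≥37).

Proposal D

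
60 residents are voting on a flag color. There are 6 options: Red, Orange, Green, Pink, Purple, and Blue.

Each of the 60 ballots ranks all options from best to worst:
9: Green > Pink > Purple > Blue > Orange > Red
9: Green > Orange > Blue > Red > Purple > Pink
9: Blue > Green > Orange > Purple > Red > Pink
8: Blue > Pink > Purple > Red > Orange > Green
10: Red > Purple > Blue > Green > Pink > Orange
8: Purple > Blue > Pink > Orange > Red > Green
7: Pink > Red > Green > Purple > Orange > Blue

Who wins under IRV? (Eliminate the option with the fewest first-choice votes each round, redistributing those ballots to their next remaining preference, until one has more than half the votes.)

Round 1: Red 10, Orange 0, Green 18, Pink 7, Purple 8, Blue 17. Orange eliminated.
Round 2: Red 10, Green 18, Pink 7, Purple 8, Blue 17. Pink eliminated.
Round 3: Red 17, Green 18, Purple 8, Blue 17. Purple eliminated.
Round 4: Red 17, Green 18, Blue 25. Red eliminated.
Round 5: Green 25, Blue 35. Blue has a majority (≥31).

Blue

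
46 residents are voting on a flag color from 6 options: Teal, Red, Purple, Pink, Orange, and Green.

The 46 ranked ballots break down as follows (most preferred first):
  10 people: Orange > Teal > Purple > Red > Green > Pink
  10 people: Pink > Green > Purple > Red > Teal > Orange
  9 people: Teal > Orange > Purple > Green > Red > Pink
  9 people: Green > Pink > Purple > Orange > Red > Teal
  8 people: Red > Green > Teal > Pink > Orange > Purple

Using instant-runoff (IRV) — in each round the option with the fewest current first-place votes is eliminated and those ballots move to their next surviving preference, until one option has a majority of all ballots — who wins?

Round 1: Teal 9, Red 8, Purple 0, Pink 10, Orange 10, Green 9. Purple eliminated.
Round 2: Teal 9, Red 8, Pink 10, Orange 10, Green 9. Red eliminated.
Round 3: Teal 9, Pink 10, Orange 10, Green 17. Teal eliminated.
Round 4: Pink 10, Orange 19, Green 17. Pink eliminated.
Round 5: Orange 19, Green 27. Green has a majority (≥24).

Green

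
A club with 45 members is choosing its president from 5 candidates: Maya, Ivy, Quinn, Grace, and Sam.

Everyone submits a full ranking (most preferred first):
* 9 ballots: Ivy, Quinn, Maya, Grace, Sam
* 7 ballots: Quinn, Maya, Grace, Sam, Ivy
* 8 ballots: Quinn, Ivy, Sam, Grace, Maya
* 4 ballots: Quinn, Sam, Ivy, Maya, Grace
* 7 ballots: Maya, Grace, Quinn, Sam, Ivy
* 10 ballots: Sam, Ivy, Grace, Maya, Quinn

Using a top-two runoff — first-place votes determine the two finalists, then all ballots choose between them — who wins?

Quinn

Round 1 first-place votes: Maya 7, Ivy 9, Quinn 19, Grace 0, Sam 10. Quinn and Sam advance.
Runoff: Quinn is ranked above Sam on 35 ballots, Sam above Quinn on 10.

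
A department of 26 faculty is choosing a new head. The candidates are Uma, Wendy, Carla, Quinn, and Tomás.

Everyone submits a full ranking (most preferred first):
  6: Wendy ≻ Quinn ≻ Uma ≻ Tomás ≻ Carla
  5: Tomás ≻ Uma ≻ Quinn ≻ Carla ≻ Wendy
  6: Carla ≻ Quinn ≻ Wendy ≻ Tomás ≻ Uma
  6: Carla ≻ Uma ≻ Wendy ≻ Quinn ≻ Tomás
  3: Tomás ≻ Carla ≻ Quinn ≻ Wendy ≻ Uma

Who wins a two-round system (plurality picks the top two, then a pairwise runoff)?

Tomás

Round 1 first-place votes: Uma 0, Wendy 6, Carla 12, Quinn 0, Tomás 8. Carla and Tomás advance.
Runoff: Carla is ranked above Tomás on 12 ballots, Tomás above Carla on 14.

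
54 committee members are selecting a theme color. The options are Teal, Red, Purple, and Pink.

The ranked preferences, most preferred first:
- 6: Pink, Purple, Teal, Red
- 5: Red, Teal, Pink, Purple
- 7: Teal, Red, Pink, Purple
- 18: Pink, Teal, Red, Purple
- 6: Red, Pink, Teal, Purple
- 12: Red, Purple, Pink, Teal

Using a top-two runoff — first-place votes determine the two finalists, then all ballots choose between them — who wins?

Red

Round 1 first-place votes: Teal 7, Red 23, Purple 0, Pink 24. Pink and Red advance.
Runoff: Pink is ranked above Red on 24 ballots, Red above Pink on 30.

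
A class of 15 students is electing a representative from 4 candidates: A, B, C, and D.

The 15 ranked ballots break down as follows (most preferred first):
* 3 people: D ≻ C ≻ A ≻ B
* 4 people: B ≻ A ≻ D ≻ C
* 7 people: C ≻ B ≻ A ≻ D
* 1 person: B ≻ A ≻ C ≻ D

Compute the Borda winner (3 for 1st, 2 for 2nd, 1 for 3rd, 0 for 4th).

B

A: 3×1 + 4×2 + 7×1 + 1×2 = 20
B: 3×0 + 4×3 + 7×2 + 1×3 = 29
C: 3×2 + 4×0 + 7×3 + 1×1 = 28
D: 3×3 + 4×1 + 7×0 + 1×0 = 13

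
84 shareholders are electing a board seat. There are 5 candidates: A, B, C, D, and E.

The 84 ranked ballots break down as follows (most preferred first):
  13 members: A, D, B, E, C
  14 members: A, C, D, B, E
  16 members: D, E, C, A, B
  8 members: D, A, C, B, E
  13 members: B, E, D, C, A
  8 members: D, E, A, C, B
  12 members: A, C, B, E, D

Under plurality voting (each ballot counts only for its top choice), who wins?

First-place votes: A 39, B 13, C 0, D 32, E 0.

A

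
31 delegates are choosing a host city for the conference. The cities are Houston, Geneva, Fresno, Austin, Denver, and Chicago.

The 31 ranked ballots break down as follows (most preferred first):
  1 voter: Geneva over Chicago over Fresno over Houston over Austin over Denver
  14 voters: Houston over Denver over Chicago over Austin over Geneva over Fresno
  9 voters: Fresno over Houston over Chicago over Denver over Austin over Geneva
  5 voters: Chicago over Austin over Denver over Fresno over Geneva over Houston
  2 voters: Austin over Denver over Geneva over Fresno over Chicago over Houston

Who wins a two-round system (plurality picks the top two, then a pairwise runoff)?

Fresno

Round 1 first-place votes: Houston 14, Geneva 1, Fresno 9, Austin 2, Denver 0, Chicago 5. Houston and Fresno advance.
Runoff: Houston is ranked above Fresno on 14 ballots, Fresno above Houston on 17.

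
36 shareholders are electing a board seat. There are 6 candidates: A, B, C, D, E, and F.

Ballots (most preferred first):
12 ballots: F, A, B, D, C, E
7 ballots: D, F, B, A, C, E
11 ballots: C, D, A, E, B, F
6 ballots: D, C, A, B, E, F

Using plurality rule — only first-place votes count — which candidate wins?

D

First-place votes: A 0, B 0, C 11, D 13, E 0, F 12.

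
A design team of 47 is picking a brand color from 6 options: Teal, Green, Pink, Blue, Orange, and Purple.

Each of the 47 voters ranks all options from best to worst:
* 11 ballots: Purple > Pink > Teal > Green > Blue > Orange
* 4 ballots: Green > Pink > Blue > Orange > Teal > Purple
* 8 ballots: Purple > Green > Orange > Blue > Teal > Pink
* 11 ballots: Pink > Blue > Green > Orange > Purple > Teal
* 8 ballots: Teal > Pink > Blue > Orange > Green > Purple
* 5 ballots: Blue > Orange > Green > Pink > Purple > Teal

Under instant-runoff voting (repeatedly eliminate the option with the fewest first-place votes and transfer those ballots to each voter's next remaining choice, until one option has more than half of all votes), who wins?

Round 1: Teal 8, Green 4, Pink 11, Blue 5, Orange 0, Purple 19. Orange eliminated.
Round 2: Teal 8, Green 4, Pink 11, Blue 5, Purple 19. Green eliminated.
Round 3: Teal 8, Pink 15, Blue 5, Purple 19. Blue eliminated.
Round 4: Teal 8, Pink 20, Purple 19. Teal eliminated.
Round 5: Pink 28, Purple 19. Pink has a majority (≥24).

Pink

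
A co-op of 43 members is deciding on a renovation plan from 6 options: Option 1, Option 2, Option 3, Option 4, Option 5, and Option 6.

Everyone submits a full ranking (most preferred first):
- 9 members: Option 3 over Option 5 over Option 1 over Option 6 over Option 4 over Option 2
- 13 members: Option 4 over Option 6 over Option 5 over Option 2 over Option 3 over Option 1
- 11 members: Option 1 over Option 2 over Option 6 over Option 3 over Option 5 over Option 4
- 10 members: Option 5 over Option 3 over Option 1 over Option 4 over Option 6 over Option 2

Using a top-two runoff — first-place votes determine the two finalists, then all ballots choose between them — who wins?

Option 1

Round 1 first-place votes: Option 1 11, Option 2 0, Option 3 9, Option 4 13, Option 5 10, Option 6 0. Option 4 and Option 1 advance.
Runoff: Option 4 is ranked above Option 1 on 13 ballots, Option 1 above Option 4 on 30.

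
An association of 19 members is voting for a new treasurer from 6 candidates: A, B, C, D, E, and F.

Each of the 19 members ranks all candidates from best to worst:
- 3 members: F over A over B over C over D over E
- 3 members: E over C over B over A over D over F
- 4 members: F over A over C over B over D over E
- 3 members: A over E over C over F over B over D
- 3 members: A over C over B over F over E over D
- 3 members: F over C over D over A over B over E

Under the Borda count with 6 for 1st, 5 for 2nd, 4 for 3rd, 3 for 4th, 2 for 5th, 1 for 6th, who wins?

A

A: 3×5 + 3×3 + 4×5 + 3×6 + 3×6 + 3×3 = 89
B: 3×4 + 3×4 + 4×3 + 3×2 + 3×4 + 3×2 = 60
C: 3×3 + 3×5 + 4×4 + 3×4 + 3×5 + 3×5 = 82
D: 3×2 + 3×2 + 4×2 + 3×1 + 3×1 + 3×4 = 38
E: 3×1 + 3×6 + 4×1 + 3×5 + 3×2 + 3×1 = 49
F: 3×6 + 3×1 + 4×6 + 3×3 + 3×3 + 3×6 = 81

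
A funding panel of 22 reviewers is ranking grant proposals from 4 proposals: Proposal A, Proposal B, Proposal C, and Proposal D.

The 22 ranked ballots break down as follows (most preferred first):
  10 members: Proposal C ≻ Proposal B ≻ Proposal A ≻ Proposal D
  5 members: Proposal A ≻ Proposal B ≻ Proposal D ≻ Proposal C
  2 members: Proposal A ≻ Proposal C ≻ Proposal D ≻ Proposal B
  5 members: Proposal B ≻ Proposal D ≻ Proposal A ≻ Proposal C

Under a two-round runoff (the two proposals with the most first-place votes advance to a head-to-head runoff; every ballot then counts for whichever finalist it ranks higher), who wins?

Round 1 first-place votes: Proposal A 7, Proposal B 5, Proposal C 10, Proposal D 0. Proposal C and Proposal A advance.
Runoff: Proposal C is ranked above Proposal A on 10 ballots, Proposal A above Proposal C on 12.

Proposal A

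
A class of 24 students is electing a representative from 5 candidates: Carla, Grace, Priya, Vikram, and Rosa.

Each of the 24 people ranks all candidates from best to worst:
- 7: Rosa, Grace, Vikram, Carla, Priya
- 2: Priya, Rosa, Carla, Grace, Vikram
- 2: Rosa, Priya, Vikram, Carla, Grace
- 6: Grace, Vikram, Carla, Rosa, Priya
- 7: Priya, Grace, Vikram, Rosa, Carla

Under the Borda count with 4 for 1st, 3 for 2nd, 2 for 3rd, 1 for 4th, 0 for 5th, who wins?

Carla: 7×1 + 2×2 + 2×1 + 6×2 + 7×0 = 25
Grace: 7×3 + 2×1 + 2×0 + 6×4 + 7×3 = 68
Priya: 7×0 + 2×4 + 2×3 + 6×0 + 7×4 = 42
Vikram: 7×2 + 2×0 + 2×2 + 6×3 + 7×2 = 50
Rosa: 7×4 + 2×3 + 2×4 + 6×1 + 7×1 = 55

Grace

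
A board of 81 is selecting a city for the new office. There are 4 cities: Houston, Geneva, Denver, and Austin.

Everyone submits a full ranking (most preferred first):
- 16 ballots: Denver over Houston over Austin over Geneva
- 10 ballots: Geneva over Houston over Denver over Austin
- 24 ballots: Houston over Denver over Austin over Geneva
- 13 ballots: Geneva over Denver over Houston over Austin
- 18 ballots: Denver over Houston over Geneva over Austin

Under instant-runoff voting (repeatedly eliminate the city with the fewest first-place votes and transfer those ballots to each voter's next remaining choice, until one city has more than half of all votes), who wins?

Denver

Round 1: Houston 24, Geneva 23, Denver 34, Austin 0. Austin eliminated.
Round 2: Houston 24, Geneva 23, Denver 34. Geneva eliminated.
Round 3: Houston 34, Denver 47. Denver has a majority (≥41).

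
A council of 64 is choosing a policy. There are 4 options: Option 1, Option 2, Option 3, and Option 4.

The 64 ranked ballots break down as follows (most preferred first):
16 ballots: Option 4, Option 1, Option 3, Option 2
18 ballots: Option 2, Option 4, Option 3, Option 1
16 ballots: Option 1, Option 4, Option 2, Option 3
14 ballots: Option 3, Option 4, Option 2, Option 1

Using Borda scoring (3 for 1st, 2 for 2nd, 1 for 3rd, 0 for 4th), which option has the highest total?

Option 1: 16×2 + 18×0 + 16×3 + 14×0 = 80
Option 2: 16×0 + 18×3 + 16×1 + 14×1 = 84
Option 3: 16×1 + 18×1 + 16×0 + 14×3 = 76
Option 4: 16×3 + 18×2 + 16×2 + 14×2 = 144

Option 4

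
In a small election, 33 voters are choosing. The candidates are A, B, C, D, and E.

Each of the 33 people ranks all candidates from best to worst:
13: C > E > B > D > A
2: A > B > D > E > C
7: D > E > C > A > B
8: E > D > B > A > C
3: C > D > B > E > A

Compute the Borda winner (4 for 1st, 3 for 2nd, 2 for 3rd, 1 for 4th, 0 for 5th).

A: 13×0 + 2×4 + 7×1 + 8×1 + 3×0 = 23
B: 13×2 + 2×3 + 7×0 + 8×2 + 3×2 = 54
C: 13×4 + 2×0 + 7×2 + 8×0 + 3×4 = 78
D: 13×1 + 2×2 + 7×4 + 8×3 + 3×3 = 78
E: 13×3 + 2×1 + 7×3 + 8×4 + 3×1 = 97

E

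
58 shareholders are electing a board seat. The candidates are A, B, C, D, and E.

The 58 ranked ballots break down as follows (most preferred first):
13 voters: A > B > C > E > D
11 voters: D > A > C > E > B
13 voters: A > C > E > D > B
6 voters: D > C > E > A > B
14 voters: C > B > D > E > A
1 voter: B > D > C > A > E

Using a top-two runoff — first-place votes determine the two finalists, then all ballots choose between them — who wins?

D

Round 1 first-place votes: A 26, B 1, C 14, D 17, E 0. A and D advance.
Runoff: A is ranked above D on 26 ballots, D above A on 32.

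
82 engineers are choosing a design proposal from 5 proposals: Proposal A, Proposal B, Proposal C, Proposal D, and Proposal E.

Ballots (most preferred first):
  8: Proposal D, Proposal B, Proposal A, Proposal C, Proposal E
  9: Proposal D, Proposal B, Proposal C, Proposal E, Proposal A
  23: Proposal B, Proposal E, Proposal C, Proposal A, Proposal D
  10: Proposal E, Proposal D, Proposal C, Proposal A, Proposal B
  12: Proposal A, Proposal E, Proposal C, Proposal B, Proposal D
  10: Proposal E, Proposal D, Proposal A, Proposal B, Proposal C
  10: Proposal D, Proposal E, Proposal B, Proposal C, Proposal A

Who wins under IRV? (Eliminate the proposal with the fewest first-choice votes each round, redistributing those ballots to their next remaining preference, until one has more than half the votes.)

Proposal E

Round 1: Proposal A 12, Proposal B 23, Proposal C 0, Proposal D 27, Proposal E 20. Proposal C eliminated.
Round 2: Proposal A 12, Proposal B 23, Proposal D 27, Proposal E 20. Proposal A eliminated.
Round 3: Proposal B 23, Proposal D 27, Proposal E 32. Proposal B eliminated.
Round 4: Proposal D 27, Proposal E 55. Proposal E has a majority (≥42).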